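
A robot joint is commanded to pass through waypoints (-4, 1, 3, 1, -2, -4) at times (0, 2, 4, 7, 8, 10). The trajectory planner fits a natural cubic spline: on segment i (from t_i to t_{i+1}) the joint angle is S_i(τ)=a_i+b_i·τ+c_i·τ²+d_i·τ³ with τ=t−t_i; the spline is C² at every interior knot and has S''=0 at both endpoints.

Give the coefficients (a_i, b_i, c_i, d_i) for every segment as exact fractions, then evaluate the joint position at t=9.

  seg 0: a=-4 b=2693/942 c=0 d=-169/1884
  seg 1: a=1 b=1679/942 c=-169/314 d=277/3768
  seg 2: a=3 b=241/471 c=-61/628 d=-557/5652
  seg 3: a=1 b=-5147/1884 c=-309/314 d=1349/1884
  seg 4: a=-2 b=-1202/471 c=731/628 d=-731/3768
S(9) = -4499/1256

Δ: Δ0=5/2, Δ1=1, Δ2=-2/3, Δ3=-3, Δ4=-1
row 1: diag=8, rhs=-9; c'=1/4, d'=-9/8
row 2: denom=10−2·1/4=19/2; d'=(-10−2·-9/8)/(19/2)=-31/38
row 3: denom=8−3·6/19=134/19; d'=(-14−3·-31/38)/(134/19)=-439/268
row 4: denom=6−1·19/134=785/134; d'=(12−1·-439/268)/(785/134)=731/314
back: M4=731/314
back: M3=-439/268−19/134·731/314=-309/157
back: M2=-31/38−6/19·-309/157=-61/314
back: M1=-9/8−1/4·-61/314=-169/157
M: M0=0, M1=-169/157, M2=-61/314, M3=-309/157, M4=731/314, M5=0
seg 0: a=-4, c=M0/2=0, d=(M1−M0)/(6·2)=-169/1884, b=Δ0−h0·(2M0+M1)/6=2693/942
seg 1: a=1, c=M1/2=-169/314, d=(M2−M1)/(6·2)=277/3768, b=Δ1−h1·(2M1+M2)/6=1679/942
seg 2: a=3, c=M2/2=-61/628, d=(M3−M2)/(6·3)=-557/5652, b=Δ2−h2·(2M2+M3)/6=241/471
seg 3: a=1, c=M3/2=-309/314, d=(M4−M3)/(6·1)=1349/1884, b=Δ3−h3·(2M3+M4)/6=-5147/1884
seg 4: a=-2, c=M4/2=731/628, d=(M5−M4)/(6·2)=-731/3768, b=Δ4−h4·(2M4+M5)/6=-1202/471
t_q=9 → seg 4, τ=1; S=-2+-1202/471·τ+731/628·τ²+-731/3768·τ³=-4499/1256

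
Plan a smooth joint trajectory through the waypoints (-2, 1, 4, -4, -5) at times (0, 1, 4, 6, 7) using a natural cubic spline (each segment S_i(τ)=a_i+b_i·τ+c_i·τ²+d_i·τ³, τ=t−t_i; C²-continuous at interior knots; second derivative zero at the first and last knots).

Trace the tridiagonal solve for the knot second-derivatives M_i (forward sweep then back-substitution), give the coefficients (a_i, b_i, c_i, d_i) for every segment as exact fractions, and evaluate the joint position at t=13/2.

  seg 0: a=-2 b=593/197 c=0 d=-2/197
  seg 1: a=1 b=587/197 c=-6/197 d=-124/591
  seg 2: a=4 b=-565/197 c=-378/197 d=533/788
  seg 3: a=-4 b=-478/197 c=843/394 d=-281/394
S(13/2) = -15027/3152

Δ: Δ0=3, Δ1=1, Δ2=-4, Δ3=-1
row 1: diag=8, rhs=-12; c'=3/8, d'=-3/2
row 2: denom=10−3·3/8=71/8; d'=(-30−3·-3/2)/(71/8)=-204/71
row 3: denom=6−2·16/71=394/71; d'=(18−2·-204/71)/(394/71)=843/197
back: M3=843/197
back: M2=-204/71−16/71·843/197=-756/197
back: M1=-3/2−3/8·-756/197=-12/197
M: M0=0, M1=-12/197, M2=-756/197, M3=843/197, M4=0
seg 0: a=-2, c=M0/2=0, d=(M1−M0)/(6·1)=-2/197, b=Δ0−h0·(2M0+M1)/6=593/197
seg 1: a=1, c=M1/2=-6/197, d=(M2−M1)/(6·3)=-124/591, b=Δ1−h1·(2M1+M2)/6=587/197
seg 2: a=4, c=M2/2=-378/197, d=(M3−M2)/(6·2)=533/788, b=Δ2−h2·(2M2+M3)/6=-565/197
seg 3: a=-4, c=M3/2=843/394, d=(M4−M3)/(6·1)=-281/394, b=Δ3−h3·(2M3+M4)/6=-478/197
t_q=13/2 → seg 3, τ=1/2; S=-4+-478/197·τ+843/394·τ²+-281/394·τ³=-15027/3152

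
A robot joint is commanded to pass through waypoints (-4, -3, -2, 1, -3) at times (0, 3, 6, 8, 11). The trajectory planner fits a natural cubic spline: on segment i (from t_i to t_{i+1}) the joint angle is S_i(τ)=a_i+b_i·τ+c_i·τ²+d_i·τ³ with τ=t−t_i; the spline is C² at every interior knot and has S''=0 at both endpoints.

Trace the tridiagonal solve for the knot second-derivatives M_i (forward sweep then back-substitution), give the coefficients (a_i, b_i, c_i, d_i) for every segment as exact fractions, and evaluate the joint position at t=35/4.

  seg 0: a=-4 b=85/177 c=0 d=-26/1593
  seg 1: a=-3 b=7/177 c=-26/177 d=130/1593
  seg 2: a=-2 b=241/177 c=104/177 d=-367/1416
  seg 3: a=1 b=71/118 c=-685/708 d=685/6372
S(35/4) = 14385/15104

Δ: Δ0=1/3, Δ1=1/3, Δ2=3/2, Δ3=-4/3
row 1: diag=12, rhs=0; c'=1/4, d'=0
row 2: denom=10−3·1/4=37/4; d'=(7−3·0)/(37/4)=28/37
row 3: denom=10−2·8/37=354/37; d'=(-17−2·28/37)/(354/37)=-685/354
back: M3=-685/354
back: M2=28/37−8/37·-685/354=208/177
back: M1=0−1/4·208/177=-52/177
M: M0=0, M1=-52/177, M2=208/177, M3=-685/354, M4=0
seg 0: a=-4, c=M0/2=0, d=(M1−M0)/(6·3)=-26/1593, b=Δ0−h0·(2M0+M1)/6=85/177
seg 1: a=-3, c=M1/2=-26/177, d=(M2−M1)/(6·3)=130/1593, b=Δ1−h1·(2M1+M2)/6=7/177
seg 2: a=-2, c=M2/2=104/177, d=(M3−M2)/(6·2)=-367/1416, b=Δ2−h2·(2M2+M3)/6=241/177
seg 3: a=1, c=M3/2=-685/708, d=(M4−M3)/(6·3)=685/6372, b=Δ3−h3·(2M3+M4)/6=71/118
t_q=35/4 → seg 3, τ=3/4; S=1+71/118·τ+-685/708·τ²+685/6372·τ³=14385/15104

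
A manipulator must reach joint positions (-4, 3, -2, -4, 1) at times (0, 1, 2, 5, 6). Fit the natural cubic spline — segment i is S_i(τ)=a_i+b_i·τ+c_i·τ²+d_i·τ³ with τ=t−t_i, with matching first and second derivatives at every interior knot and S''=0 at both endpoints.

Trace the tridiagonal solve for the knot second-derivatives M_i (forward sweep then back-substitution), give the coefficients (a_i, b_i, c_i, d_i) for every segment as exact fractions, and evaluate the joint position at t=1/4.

  seg 0: a=-4 b=6485/636 c=0 d=-2033/636
  seg 1: a=3 b=193/318 c=-2033/212 d=2533/636
  seg 2: a=-2 b=-4213/636 c=125/53 d=-79/636
  seg 3: a=-4 b=1327/318 c=263/212 d=-263/636
S(1/4) = -20363/13568

Δ: Δ0=7, Δ1=-5, Δ2=-2/3, Δ3=5
row 1: diag=4, rhs=-72; c'=1/4, d'=-18
row 2: denom=8−1·1/4=31/4; d'=(26−1·-18)/(31/4)=176/31
row 3: denom=8−3·12/31=212/31; d'=(34−3·176/31)/(212/31)=263/106
back: M3=263/106
back: M2=176/31−12/31·263/106=250/53
back: M1=-18−1/4·250/53=-2033/106
M: M0=0, M1=-2033/106, M2=250/53, M3=263/106, M4=0
seg 0: a=-4, c=M0/2=0, d=(M1−M0)/(6·1)=-2033/636, b=Δ0−h0·(2M0+M1)/6=6485/636
seg 1: a=3, c=M1/2=-2033/212, d=(M2−M1)/(6·1)=2533/636, b=Δ1−h1·(2M1+M2)/6=193/318
seg 2: a=-2, c=M2/2=125/53, d=(M3−M2)/(6·3)=-79/636, b=Δ2−h2·(2M2+M3)/6=-4213/636
seg 3: a=-4, c=M3/2=263/212, d=(M4−M3)/(6·1)=-263/636, b=Δ3−h3·(2M3+M4)/6=1327/318
t_q=1/4 → seg 0, τ=1/4; S=-4+6485/636·τ+0·τ²+-2033/636·τ³=-20363/13568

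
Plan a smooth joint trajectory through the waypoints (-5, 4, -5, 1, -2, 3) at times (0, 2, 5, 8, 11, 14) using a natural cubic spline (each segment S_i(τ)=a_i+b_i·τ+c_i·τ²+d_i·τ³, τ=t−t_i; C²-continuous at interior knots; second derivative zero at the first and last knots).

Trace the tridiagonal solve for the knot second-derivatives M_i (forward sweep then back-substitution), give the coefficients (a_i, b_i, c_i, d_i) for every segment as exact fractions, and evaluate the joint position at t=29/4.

  seg 0: a=-5 b=20021/3090 c=0 d=-1529/3090
  seg 1: a=4 b=1673/3090 c=-1529/515 d=16579/27810
  seg 2: a=-5 b=-1817/1545 c=1481/618 d=-12401/27810
  seg 3: a=1 b=3593/3090 c=-2498/1545 d=1661/5562
  seg 4: a=-2 b=-734/1545 c=1103/1030 d=-1103/9270
S(29/4) = -39119/65920

Δ: Δ0=9/2, Δ1=-3, Δ2=2, Δ3=-1, Δ4=5/3
row 1: diag=10, rhs=-45; c'=3/10, d'=-9/2
row 2: denom=12−3·3/10=111/10; d'=(30−3·-9/2)/(111/10)=145/37
row 3: denom=12−3·10/37=414/37; d'=(-18−3·145/37)/(414/37)=-367/138
row 4: denom=12−3·37/138=515/46; d'=(16−3·-367/138)/(515/46)=1103/515
back: M4=1103/515
back: M3=-367/138−37/138·1103/515=-4996/1545
back: M2=145/37−10/37·-4996/1545=1481/309
back: M1=-9/2−3/10·1481/309=-3058/515
M: M0=0, M1=-3058/515, M2=1481/309, M3=-4996/1545, M4=1103/515, M5=0
seg 0: a=-5, c=M0/2=0, d=(M1−M0)/(6·2)=-1529/3090, b=Δ0−h0·(2M0+M1)/6=20021/3090
seg 1: a=4, c=M1/2=-1529/515, d=(M2−M1)/(6·3)=16579/27810, b=Δ1−h1·(2M1+M2)/6=1673/3090
seg 2: a=-5, c=M2/2=1481/618, d=(M3−M2)/(6·3)=-12401/27810, b=Δ2−h2·(2M2+M3)/6=-1817/1545
seg 3: a=1, c=M3/2=-2498/1545, d=(M4−M3)/(6·3)=1661/5562, b=Δ3−h3·(2M3+M4)/6=3593/3090
seg 4: a=-2, c=M4/2=1103/1030, d=(M5−M4)/(6·3)=-1103/9270, b=Δ4−h4·(2M4+M5)/6=-734/1545
t_q=29/4 → seg 2, τ=9/4; S=-5+-1817/1545·τ+1481/618·τ²+-12401/27810·τ³=-39119/65920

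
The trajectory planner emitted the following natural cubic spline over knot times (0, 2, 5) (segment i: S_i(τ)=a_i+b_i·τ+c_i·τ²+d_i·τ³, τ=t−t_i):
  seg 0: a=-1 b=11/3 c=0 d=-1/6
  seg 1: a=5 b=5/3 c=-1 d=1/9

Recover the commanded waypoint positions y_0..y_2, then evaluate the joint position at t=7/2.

y_0 = S_0(0) = a_0 = -1
y_1 = S_1(0) = a_1 = 5
y_2 = S_1(3) = 4
t_q=7/2 is in segment 1 (τ=3/2); S_1(τ)=45/8

y_0=-1 y_1=5 y_2=4
S(7/2) = 45/8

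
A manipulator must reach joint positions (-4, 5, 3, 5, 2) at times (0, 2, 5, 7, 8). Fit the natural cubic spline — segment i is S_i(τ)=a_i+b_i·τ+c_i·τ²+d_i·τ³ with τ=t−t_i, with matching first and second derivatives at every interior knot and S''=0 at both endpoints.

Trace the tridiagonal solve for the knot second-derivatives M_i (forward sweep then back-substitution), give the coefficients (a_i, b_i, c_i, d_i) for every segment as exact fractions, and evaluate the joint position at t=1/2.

  seg 0: a=-4 b=8891/1518 c=0 d=-515/1518
  seg 1: a=5 b=2711/1518 c=-515/253 d=1849/4554
  seg 2: a=3 b=406/759 c=819/506 d=-526/759
  seg 3: a=5 b=-992/759 c=-1285/506 d=1285/1518
S(1/2) = -4509/4048

Δ: Δ0=9/2, Δ1=-2/3, Δ2=1, Δ3=-3
row 1: diag=10, rhs=-31; c'=3/10, d'=-31/10
row 2: denom=10−3·3/10=91/10; d'=(10−3·-31/10)/(91/10)=193/91
row 3: denom=6−2·20/91=506/91; d'=(-24−2·193/91)/(506/91)=-1285/253
back: M3=-1285/253
back: M2=193/91−20/91·-1285/253=819/253
back: M1=-31/10−3/10·819/253=-1030/253
M: M0=0, M1=-1030/253, M2=819/253, M3=-1285/253, M4=0
seg 0: a=-4, c=M0/2=0, d=(M1−M0)/(6·2)=-515/1518, b=Δ0−h0·(2M0+M1)/6=8891/1518
seg 1: a=5, c=M1/2=-515/253, d=(M2−M1)/(6·3)=1849/4554, b=Δ1−h1·(2M1+M2)/6=2711/1518
seg 2: a=3, c=M2/2=819/506, d=(M3−M2)/(6·2)=-526/759, b=Δ2−h2·(2M2+M3)/6=406/759
seg 3: a=5, c=M3/2=-1285/506, d=(M4−M3)/(6·1)=1285/1518, b=Δ3−h3·(2M3+M4)/6=-992/759
t_q=1/2 → seg 0, τ=1/2; S=-4+8891/1518·τ+0·τ²+-515/1518·τ³=-4509/4048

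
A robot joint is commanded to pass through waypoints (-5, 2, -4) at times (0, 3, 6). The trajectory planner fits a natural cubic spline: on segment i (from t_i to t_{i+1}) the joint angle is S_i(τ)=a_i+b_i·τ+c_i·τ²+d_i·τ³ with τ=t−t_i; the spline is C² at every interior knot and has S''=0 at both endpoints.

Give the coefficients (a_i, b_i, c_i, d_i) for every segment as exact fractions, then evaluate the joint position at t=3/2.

  seg 0: a=-5 b=41/12 c=0 d=-13/108
  seg 1: a=2 b=1/6 c=-13/12 d=13/108
S(3/2) = -9/32

Δ: Δ0=7/3, Δ1=-2
row 1: diag=12, rhs=-26; c'=1/4, d'=-13/6
back: M1=-13/6
M: M0=0, M1=-13/6, M2=0
seg 0: a=-5, c=M0/2=0, d=(M1−M0)/(6·3)=-13/108, b=Δ0−h0·(2M0+M1)/6=41/12
seg 1: a=2, c=M1/2=-13/12, d=(M2−M1)/(6·3)=13/108, b=Δ1−h1·(2M1+M2)/6=1/6
t_q=3/2 → seg 0, τ=3/2; S=-5+41/12·τ+0·τ²+-13/108·τ³=-9/32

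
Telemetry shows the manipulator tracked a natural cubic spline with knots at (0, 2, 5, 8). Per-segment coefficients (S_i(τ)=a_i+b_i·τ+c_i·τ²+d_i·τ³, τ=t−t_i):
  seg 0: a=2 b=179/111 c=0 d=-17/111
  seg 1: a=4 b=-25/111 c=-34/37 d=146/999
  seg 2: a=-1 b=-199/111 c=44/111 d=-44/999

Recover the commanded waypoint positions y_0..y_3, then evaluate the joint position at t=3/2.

y_0 = S_0(0) = a_0 = 2
y_1 = S_1(0) = a_1 = 4
y_2 = S_2(0) = a_2 = -1
y_3 = S_2(3) = -4
t_q=3/2 is in segment 0 (τ=3/2); S_0(τ)=1155/296

y_0=2 y_1=4 y_2=-1 y_3=-4
S(3/2) = 1155/296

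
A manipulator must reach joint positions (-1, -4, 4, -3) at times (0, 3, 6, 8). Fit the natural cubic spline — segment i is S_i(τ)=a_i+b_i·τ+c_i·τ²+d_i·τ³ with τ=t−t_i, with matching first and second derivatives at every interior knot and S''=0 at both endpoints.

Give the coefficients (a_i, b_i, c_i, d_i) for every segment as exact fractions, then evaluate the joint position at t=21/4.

Δ: Δ0=-1, Δ1=8/3, Δ2=-7/2
row 1: diag=12, rhs=22; c'=1/4, d'=11/6
row 2: denom=10−3·1/4=37/4; d'=(-37−3·11/6)/(37/4)=-170/37
back: M2=-170/37
back: M1=11/6−1/4·-170/37=331/111
M: M0=0, M1=331/111, M2=-170/37, M3=0
seg 0: a=-1, c=M0/2=0, d=(M1−M0)/(6·3)=331/1998, b=Δ0−h0·(2M0+M1)/6=-553/222
seg 1: a=-4, c=M1/2=331/222, d=(M2−M1)/(6·3)=-841/1998, b=Δ1−h1·(2M1+M2)/6=220/111
seg 2: a=4, c=M2/2=-85/37, d=(M3−M2)/(6·2)=85/222, b=Δ2−h2·(2M2+M3)/6=-97/222
t_q=21/4 → seg 1, τ=9/4; S=-4+220/111·τ+331/222·τ²+-841/1998·τ³=15217/4736

  seg 0: a=-1 b=-553/222 c=0 d=331/1998
  seg 1: a=-4 b=220/111 c=331/222 d=-841/1998
  seg 2: a=4 b=-97/222 c=-85/37 d=85/222
S(21/4) = 15217/4736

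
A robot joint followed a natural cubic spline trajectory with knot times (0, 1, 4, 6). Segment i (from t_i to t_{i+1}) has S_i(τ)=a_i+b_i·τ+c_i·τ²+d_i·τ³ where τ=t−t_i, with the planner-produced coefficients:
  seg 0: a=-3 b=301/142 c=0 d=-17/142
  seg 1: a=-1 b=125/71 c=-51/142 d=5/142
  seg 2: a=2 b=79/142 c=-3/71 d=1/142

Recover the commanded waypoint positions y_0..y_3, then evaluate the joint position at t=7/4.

y_0=-3 y_1=-1 y_2=2 y_3=3
S(7/4) = 1211/9088

y_0 = S_0(0) = a_0 = -3
y_1 = S_1(0) = a_1 = -1
y_2 = S_2(0) = a_2 = 2
y_3 = S_2(2) = 3
t_q=7/4 is in segment 1 (τ=3/4); S_1(τ)=1211/9088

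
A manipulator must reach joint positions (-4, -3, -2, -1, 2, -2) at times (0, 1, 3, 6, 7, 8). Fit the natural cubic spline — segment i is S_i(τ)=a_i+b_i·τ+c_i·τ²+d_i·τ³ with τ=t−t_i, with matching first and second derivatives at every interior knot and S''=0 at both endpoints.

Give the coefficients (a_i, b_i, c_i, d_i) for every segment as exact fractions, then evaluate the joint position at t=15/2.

Δ: Δ0=1, Δ1=1/2, Δ2=1/3, Δ3=3, Δ4=-4
row 1: diag=6, rhs=-3; c'=1/3, d'=-1/2
row 2: denom=10−2·1/3=28/3; d'=(-1−2·-1/2)/(28/3)=0
row 3: denom=8−3·9/28=197/28; d'=(16−3·0)/(197/28)=448/197
row 4: denom=4−1·28/197=760/197; d'=(-42−1·448/197)/(760/197)=-4361/380
back: M4=-4361/380
back: M3=448/197−28/197·-4361/380=371/95
back: M2=0−9/28·371/95=-477/380
back: M1=-1/2−1/3·-477/380=-31/380
M: M0=0, M1=-31/380, M2=-477/380, M3=371/95, M4=-4361/380, M5=0
seg 0: a=-4, c=M0/2=0, d=(M1−M0)/(6·1)=-31/2280, b=Δ0−h0·(2M0+M1)/6=2311/2280
seg 1: a=-3, c=M1/2=-31/760, d=(M2−M1)/(6·2)=-223/2280, b=Δ1−h1·(2M1+M2)/6=1109/1140
seg 2: a=-2, c=M2/2=-477/760, d=(M3−M2)/(6·3)=1961/6840, b=Δ2−h2·(2M2+M3)/6=-83/228
seg 3: a=-1, c=M3/2=371/190, d=(M4−M3)/(6·1)=-1169/456, b=Δ3−h3·(2M3+M4)/6=8233/2280
seg 4: a=2, c=M4/2=-4361/760, d=(M5−M4)/(6·1)=4361/2280, b=Δ4−h4·(2M4+M5)/6=-199/1140
t_q=15/2 → seg 4, τ=1/2; S=2+-199/1140·τ+-4361/760·τ²+4361/2280·τ³=4361/6080

  seg 0: a=-4 b=2311/2280 c=0 d=-31/2280
  seg 1: a=-3 b=1109/1140 c=-31/760 d=-223/2280
  seg 2: a=-2 b=-83/228 c=-477/760 d=1961/6840
  seg 3: a=-1 b=8233/2280 c=371/190 d=-1169/456
  seg 4: a=2 b=-199/1140 c=-4361/760 d=4361/2280
S(15/2) = 4361/6080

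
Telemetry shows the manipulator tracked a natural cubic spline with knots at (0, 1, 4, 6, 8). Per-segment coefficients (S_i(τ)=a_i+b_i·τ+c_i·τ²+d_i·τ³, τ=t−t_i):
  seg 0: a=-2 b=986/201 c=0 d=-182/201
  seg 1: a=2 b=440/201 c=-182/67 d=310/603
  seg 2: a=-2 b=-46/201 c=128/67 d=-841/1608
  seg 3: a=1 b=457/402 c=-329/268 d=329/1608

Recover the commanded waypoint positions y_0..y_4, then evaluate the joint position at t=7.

y_0=-2 y_1=2 y_2=-2 y_3=1 y_4=0
S(7) = 597/536

y_0 = S_0(0) = a_0 = -2
y_1 = S_1(0) = a_1 = 2
y_2 = S_2(0) = a_2 = -2
y_3 = S_3(0) = a_3 = 1
y_4 = S_3(2) = 0
t_q=7 is in segment 3 (τ=1); S_3(τ)=597/536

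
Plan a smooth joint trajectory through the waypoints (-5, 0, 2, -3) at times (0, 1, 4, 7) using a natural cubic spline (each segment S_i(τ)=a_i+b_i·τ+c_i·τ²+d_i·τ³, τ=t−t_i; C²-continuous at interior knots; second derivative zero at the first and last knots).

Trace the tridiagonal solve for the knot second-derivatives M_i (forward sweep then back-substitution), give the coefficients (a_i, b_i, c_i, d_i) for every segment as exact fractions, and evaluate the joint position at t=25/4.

  seg 0: a=-5 b=160/29 c=0 d=-15/29
  seg 1: a=0 b=115/29 c=-45/29 d=118/783
  seg 2: a=2 b=-37/29 c=-17/87 d=17/783
S(25/4) = -2993/1856

Δ: Δ0=5, Δ1=2/3, Δ2=-5/3
row 1: diag=8, rhs=-26; c'=3/8, d'=-13/4
row 2: denom=12−3·3/8=87/8; d'=(-14−3·-13/4)/(87/8)=-34/87
back: M2=-34/87
back: M1=-13/4−3/8·-34/87=-90/29
M: M0=0, M1=-90/29, M2=-34/87, M3=0
seg 0: a=-5, c=M0/2=0, d=(M1−M0)/(6·1)=-15/29, b=Δ0−h0·(2M0+M1)/6=160/29
seg 1: a=0, c=M1/2=-45/29, d=(M2−M1)/(6·3)=118/783, b=Δ1−h1·(2M1+M2)/6=115/29
seg 2: a=2, c=M2/2=-17/87, d=(M3−M2)/(6·3)=17/783, b=Δ2−h2·(2M2+M3)/6=-37/29
t_q=25/4 → seg 2, τ=9/4; S=2+-37/29·τ+-17/87·τ²+17/783·τ³=-2993/1856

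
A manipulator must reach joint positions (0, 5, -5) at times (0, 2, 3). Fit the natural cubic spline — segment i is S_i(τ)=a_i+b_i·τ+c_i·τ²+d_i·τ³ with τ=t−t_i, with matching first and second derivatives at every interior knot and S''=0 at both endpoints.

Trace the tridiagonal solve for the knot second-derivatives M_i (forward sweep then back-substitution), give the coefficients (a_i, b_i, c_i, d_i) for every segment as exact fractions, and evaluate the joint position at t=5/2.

Δ: Δ0=5/2, Δ1=-10
row 1: diag=6, rhs=-75; c'=1/6, d'=-25/2
back: M1=-25/2
M: M0=0, M1=-25/2, M2=0
seg 0: a=0, c=M0/2=0, d=(M1−M0)/(6·2)=-25/24, b=Δ0−h0·(2M0+M1)/6=20/3
seg 1: a=5, c=M1/2=-25/4, d=(M2−M1)/(6·1)=25/12, b=Δ1−h1·(2M1+M2)/6=-35/6
t_q=5/2 → seg 1, τ=1/2; S=5+-35/6·τ+-25/4·τ²+25/12·τ³=25/32

  seg 0: a=0 b=20/3 c=0 d=-25/24
  seg 1: a=5 b=-35/6 c=-25/4 d=25/12
S(5/2) = 25/32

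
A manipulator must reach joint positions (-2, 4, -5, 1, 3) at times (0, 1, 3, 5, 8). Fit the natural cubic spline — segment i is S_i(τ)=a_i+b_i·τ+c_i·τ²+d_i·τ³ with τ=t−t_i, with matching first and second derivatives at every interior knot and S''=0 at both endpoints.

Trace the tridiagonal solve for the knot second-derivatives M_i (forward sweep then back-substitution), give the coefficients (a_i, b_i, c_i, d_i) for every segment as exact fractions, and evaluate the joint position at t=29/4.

Δ: Δ0=6, Δ1=-9/2, Δ2=3, Δ3=2/3
row 1: diag=6, rhs=-63; c'=1/3, d'=-21/2
row 2: denom=8−2·1/3=22/3; d'=(45−2·-21/2)/(22/3)=9
row 3: denom=10−2·3/11=104/11; d'=(-14−2·9)/(104/11)=-44/13
back: M3=-44/13
back: M2=9−3/11·-44/13=129/13
back: M1=-21/2−1/3·129/13=-359/26
M: M0=0, M1=-359/26, M2=129/13, M3=-44/13, M4=0
seg 0: a=-2, c=M0/2=0, d=(M1−M0)/(6·1)=-359/156, b=Δ0−h0·(2M0+M1)/6=1295/156
seg 1: a=4, c=M1/2=-359/52, d=(M2−M1)/(6·2)=617/312, b=Δ1−h1·(2M1+M2)/6=109/78
seg 2: a=-5, c=M2/2=129/26, d=(M3−M2)/(6·2)=-173/156, b=Δ2−h2·(2M2+M3)/6=-97/39
seg 3: a=1, c=M3/2=-22/13, d=(M4−M3)/(6·3)=22/117, b=Δ3−h3·(2M3+M4)/6=158/39
t_q=29/4 → seg 3, τ=9/4; S=1+158/39·τ+-22/13·τ²+22/117·τ³=1535/416

  seg 0: a=-2 b=1295/156 c=0 d=-359/156
  seg 1: a=4 b=109/78 c=-359/52 d=617/312
  seg 2: a=-5 b=-97/39 c=129/26 d=-173/156
  seg 3: a=1 b=158/39 c=-22/13 d=22/117
S(29/4) = 1535/416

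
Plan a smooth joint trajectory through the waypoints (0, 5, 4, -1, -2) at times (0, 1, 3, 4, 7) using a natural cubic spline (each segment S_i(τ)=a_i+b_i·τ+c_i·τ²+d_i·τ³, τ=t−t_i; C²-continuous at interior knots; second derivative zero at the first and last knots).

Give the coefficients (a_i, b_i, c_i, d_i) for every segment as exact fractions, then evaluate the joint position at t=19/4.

Δ: Δ0=5, Δ1=-1/2, Δ2=-5, Δ3=-1/3
row 1: diag=6, rhs=-33; c'=1/3, d'=-11/2
row 2: denom=6−2·1/3=16/3; d'=(-27−2·-11/2)/(16/3)=-3
row 3: denom=8−1·3/16=125/16; d'=(28−1·-3)/(125/16)=496/125
back: M3=496/125
back: M2=-3−3/16·496/125=-468/125
back: M1=-11/2−1/3·-468/125=-1063/250
M: M0=0, M1=-1063/250, M2=-468/125, M3=496/125, M4=0
seg 0: a=0, c=M0/2=0, d=(M1−M0)/(6·1)=-1063/1500, b=Δ0−h0·(2M0+M1)/6=8563/1500
seg 1: a=5, c=M1/2=-1063/500, d=(M2−M1)/(6·2)=127/3000, b=Δ1−h1·(2M1+M2)/6=2687/750
seg 2: a=4, c=M2/2=-234/125, d=(M3−M2)/(6·1)=482/375, b=Δ2−h2·(2M2+M3)/6=-331/75
seg 3: a=-1, c=M3/2=248/125, d=(M4−M3)/(6·3)=-248/1125, b=Δ3−h3·(2M3+M4)/6=-1613/375
t_q=19/4 → seg 3, τ=3/4; S=-1+-1613/375·τ+248/125·τ²+-248/1125·τ³=-3203/1000

  seg 0: a=0 b=8563/1500 c=0 d=-1063/1500
  seg 1: a=5 b=2687/750 c=-1063/500 d=127/3000
  seg 2: a=4 b=-331/75 c=-234/125 d=482/375
  seg 3: a=-1 b=-1613/375 c=248/125 d=-248/1125
S(19/4) = -3203/1000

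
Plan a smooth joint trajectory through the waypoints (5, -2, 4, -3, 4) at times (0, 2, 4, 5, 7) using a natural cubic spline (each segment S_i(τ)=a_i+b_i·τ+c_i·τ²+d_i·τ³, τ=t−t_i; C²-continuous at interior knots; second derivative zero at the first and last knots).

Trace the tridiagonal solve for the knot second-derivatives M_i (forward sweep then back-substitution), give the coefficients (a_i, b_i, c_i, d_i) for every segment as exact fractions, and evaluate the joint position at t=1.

Δ: Δ0=-7/2, Δ1=3, Δ2=-7, Δ3=7/2
row 1: diag=8, rhs=39; c'=1/4, d'=39/8
row 2: denom=6−2·1/4=11/2; d'=(-60−2·39/8)/(11/2)=-279/22
row 3: denom=6−1·2/11=64/11; d'=(63−1·-279/22)/(64/11)=1665/128
back: M3=1665/128
back: M2=-279/22−2/11·1665/128=-963/64
back: M1=39/8−1/4·-963/64=2211/256
M: M0=0, M1=2211/256, M2=-963/64, M3=1665/128, M4=0
seg 0: a=5, c=M0/2=0, d=(M1−M0)/(6·2)=737/1024, b=Δ0−h0·(2M0+M1)/6=-1633/256
seg 1: a=-2, c=M1/2=2211/512, d=(M2−M1)/(6·2)=-2021/1024, b=Δ1−h1·(2M1+M2)/6=289/128
seg 2: a=4, c=M2/2=-963/128, d=(M3−M2)/(6·1)=1197/256, b=Δ2−h2·(2M2+M3)/6=-1063/256
seg 3: a=-3, c=M3/2=1665/256, d=(M4−M3)/(6·2)=-555/512, b=Δ3−h3·(2M3+M4)/6=-331/64
t_q=1 → seg 0, τ=1; S=5+-1633/256·τ+0·τ²+737/1024·τ³=-675/1024

  seg 0: a=5 b=-1633/256 c=0 d=737/1024
  seg 1: a=-2 b=289/128 c=2211/512 d=-2021/1024
  seg 2: a=4 b=-1063/256 c=-963/128 d=1197/256
  seg 3: a=-3 b=-331/64 c=1665/256 d=-555/512
S(1) = -675/1024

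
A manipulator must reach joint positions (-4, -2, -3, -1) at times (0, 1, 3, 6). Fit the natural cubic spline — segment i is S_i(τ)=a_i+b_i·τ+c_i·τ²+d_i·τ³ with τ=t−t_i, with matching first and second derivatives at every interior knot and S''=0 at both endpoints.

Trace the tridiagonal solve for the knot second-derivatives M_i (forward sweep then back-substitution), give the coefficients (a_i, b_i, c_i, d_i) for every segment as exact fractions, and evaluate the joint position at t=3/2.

  seg 0: a=-4 b=209/84 c=0 d=-41/84
  seg 1: a=-2 b=43/42 c=-41/28 d=59/168
  seg 2: a=-3 b=-13/21 c=9/14 d=-1/14
S(3/2) = -811/448

Δ: Δ0=2, Δ1=-1/2, Δ2=2/3
row 1: diag=6, rhs=-15; c'=1/3, d'=-5/2
row 2: denom=10−2·1/3=28/3; d'=(7−2·-5/2)/(28/3)=9/7
back: M2=9/7
back: M1=-5/2−1/3·9/7=-41/14
M: M0=0, M1=-41/14, M2=9/7, M3=0
seg 0: a=-4, c=M0/2=0, d=(M1−M0)/(6·1)=-41/84, b=Δ0−h0·(2M0+M1)/6=209/84
seg 1: a=-2, c=M1/2=-41/28, d=(M2−M1)/(6·2)=59/168, b=Δ1−h1·(2M1+M2)/6=43/42
seg 2: a=-3, c=M2/2=9/14, d=(M3−M2)/(6·3)=-1/14, b=Δ2−h2·(2M2+M3)/6=-13/21
t_q=3/2 → seg 1, τ=1/2; S=-2+43/42·τ+-41/28·τ²+59/168·τ³=-811/448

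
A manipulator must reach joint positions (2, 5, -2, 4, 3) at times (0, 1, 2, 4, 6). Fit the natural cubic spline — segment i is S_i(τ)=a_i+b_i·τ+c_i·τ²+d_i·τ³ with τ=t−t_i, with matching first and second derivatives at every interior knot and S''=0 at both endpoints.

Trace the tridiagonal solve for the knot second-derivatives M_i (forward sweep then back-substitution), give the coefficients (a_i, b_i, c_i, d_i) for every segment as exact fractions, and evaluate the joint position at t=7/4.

Δ: Δ0=3, Δ1=-7, Δ2=3, Δ3=-1/2
row 1: diag=4, rhs=-60; c'=1/4, d'=-15
row 2: denom=6−1·1/4=23/4; d'=(60−1·-15)/(23/4)=300/23
row 3: denom=8−2·8/23=168/23; d'=(-21−2·300/23)/(168/23)=-361/56
back: M3=-361/56
back: M2=300/23−8/23·-361/56=107/7
back: M1=-15−1/4·107/7=-527/28
M: M0=0, M1=-527/28, M2=107/7, M3=-361/56, M4=0
seg 0: a=2, c=M0/2=0, d=(M1−M0)/(6·1)=-527/168, b=Δ0−h0·(2M0+M1)/6=1031/168
seg 1: a=5, c=M1/2=-527/56, d=(M2−M1)/(6·1)=955/168, b=Δ1−h1·(2M1+M2)/6=-275/84
seg 2: a=-2, c=M2/2=107/14, d=(M3−M2)/(6·2)=-1217/672, b=Δ2−h2·(2M2+M3)/6=-121/24
seg 3: a=4, c=M3/2=-361/112, d=(M4−M3)/(6·2)=361/672, b=Δ3−h3·(2M3+M4)/6=319/84
t_q=7/4 → seg 1, τ=3/4; S=5+-275/84·τ+-527/56·τ²+955/168·τ³=-1257/3584

  seg 0: a=2 b=1031/168 c=0 d=-527/168
  seg 1: a=5 b=-275/84 c=-527/56 d=955/168
  seg 2: a=-2 b=-121/24 c=107/14 d=-1217/672
  seg 3: a=4 b=319/84 c=-361/112 d=361/672
S(7/4) = -1257/3584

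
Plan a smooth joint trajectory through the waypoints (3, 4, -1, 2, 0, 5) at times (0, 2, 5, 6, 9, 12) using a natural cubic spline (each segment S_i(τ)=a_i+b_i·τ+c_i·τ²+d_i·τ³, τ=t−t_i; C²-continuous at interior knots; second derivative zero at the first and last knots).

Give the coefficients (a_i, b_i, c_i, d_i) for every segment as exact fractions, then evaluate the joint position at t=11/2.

  seg 0: a=3 b=1941/1346 c=0 d=-317/1346
  seg 1: a=4 b=-1863/1346 c=-951/673 d=15977/36342
  seg 2: a=-1 b=1351/673 c=10271/4038 d=-6263/4038
  seg 3: a=2 b=9859/4038 c=-4259/2019 d=13003/36342
  seg 4: a=0 b=-1120/2019 c=1495/1346 d=-1495/12114
S(11/2) = 14399/32304

Δ: Δ0=1/2, Δ1=-5/3, Δ2=3, Δ3=-2/3, Δ4=5/3
row 1: diag=10, rhs=-13; c'=3/10, d'=-13/10
row 2: denom=8−3·3/10=71/10; d'=(28−3·-13/10)/(71/10)=319/71
row 3: denom=8−1·10/71=558/71; d'=(-22−1·319/71)/(558/71)=-209/62
row 4: denom=12−3·71/186=673/62; d'=(14−3·-209/62)/(673/62)=1495/673
back: M4=1495/673
back: M3=-209/62−71/186·1495/673=-8518/2019
back: M2=319/71−10/71·-8518/2019=10271/2019
back: M1=-13/10−3/10·10271/2019=-1902/673
M: M0=0, M1=-1902/673, M2=10271/2019, M3=-8518/2019, M4=1495/673, M5=0
seg 0: a=3, c=M0/2=0, d=(M1−M0)/(6·2)=-317/1346, b=Δ0−h0·(2M0+M1)/6=1941/1346
seg 1: a=4, c=M1/2=-951/673, d=(M2−M1)/(6·3)=15977/36342, b=Δ1−h1·(2M1+M2)/6=-1863/1346
seg 2: a=-1, c=M2/2=10271/4038, d=(M3−M2)/(6·1)=-6263/4038, b=Δ2−h2·(2M2+M3)/6=1351/673
seg 3: a=2, c=M3/2=-4259/2019, d=(M4−M3)/(6·3)=13003/36342, b=Δ3−h3·(2M3+M4)/6=9859/4038
seg 4: a=0, c=M4/2=1495/1346, d=(M5−M4)/(6·3)=-1495/12114, b=Δ4−h4·(2M4+M5)/6=-1120/2019
t_q=11/2 → seg 2, τ=1/2; S=-1+1351/673·τ+10271/4038·τ²+-6263/4038·τ³=14399/32304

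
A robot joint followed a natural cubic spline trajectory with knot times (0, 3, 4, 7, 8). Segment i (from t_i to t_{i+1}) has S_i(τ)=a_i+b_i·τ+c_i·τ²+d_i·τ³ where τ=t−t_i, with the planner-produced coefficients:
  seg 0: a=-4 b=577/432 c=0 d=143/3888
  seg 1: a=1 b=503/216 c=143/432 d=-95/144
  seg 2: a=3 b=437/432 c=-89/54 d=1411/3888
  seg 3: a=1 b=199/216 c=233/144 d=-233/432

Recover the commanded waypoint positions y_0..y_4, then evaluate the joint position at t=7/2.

y_0 = S_0(0) = a_0 = -4
y_1 = S_1(0) = a_1 = 1
y_2 = S_2(0) = a_2 = 3
y_3 = S_3(0) = a_3 = 1
y_4 = S_3(1) = 3
t_q=7/2 is in segment 1 (τ=1/2); S_1(τ)=7481/3456

y_0=-4 y_1=1 y_2=3 y_3=1 y_4=3
S(7/2) = 7481/3456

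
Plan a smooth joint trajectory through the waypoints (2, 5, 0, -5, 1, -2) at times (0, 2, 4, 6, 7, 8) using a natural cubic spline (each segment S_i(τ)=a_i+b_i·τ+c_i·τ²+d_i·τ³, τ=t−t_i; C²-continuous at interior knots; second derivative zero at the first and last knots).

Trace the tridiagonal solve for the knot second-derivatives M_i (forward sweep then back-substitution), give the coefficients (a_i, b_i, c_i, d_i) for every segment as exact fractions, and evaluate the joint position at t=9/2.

  seg 0: a=2 b=1439/626 c=0 d=-125/626
  seg 1: a=5 b=-61/626 c=-375/313 d=-1/626
  seg 2: a=0 b=-3073/626 c=-378/313 d=755/626
  seg 3: a=-5 b=2963/626 c=1887/313 d=-2981/626
  seg 4: a=1 b=784/313 c=-5169/626 d=1723/626
S(9/2) = -13049/5008

Δ: Δ0=3/2, Δ1=-5/2, Δ2=-5/2, Δ3=6, Δ4=-3
row 1: diag=8, rhs=-24; c'=1/4, d'=-3
row 2: denom=8−2·1/4=15/2; d'=(0−2·-3)/(15/2)=4/5
row 3: denom=6−2·4/15=82/15; d'=(51−2·4/5)/(82/15)=741/82
row 4: denom=4−1·15/82=313/82; d'=(-54−1·741/82)/(313/82)=-5169/313
back: M4=-5169/313
back: M3=741/82−15/82·-5169/313=3774/313
back: M2=4/5−4/15·3774/313=-756/313
back: M1=-3−1/4·-756/313=-750/313
M: M0=0, M1=-750/313, M2=-756/313, M3=3774/313, M4=-5169/313, M5=0
seg 0: a=2, c=M0/2=0, d=(M1−M0)/(6·2)=-125/626, b=Δ0−h0·(2M0+M1)/6=1439/626
seg 1: a=5, c=M1/2=-375/313, d=(M2−M1)/(6·2)=-1/626, b=Δ1−h1·(2M1+M2)/6=-61/626
seg 2: a=0, c=M2/2=-378/313, d=(M3−M2)/(6·2)=755/626, b=Δ2−h2·(2M2+M3)/6=-3073/626
seg 3: a=-5, c=M3/2=1887/313, d=(M4−M3)/(6·1)=-2981/626, b=Δ3−h3·(2M3+M4)/6=2963/626
seg 4: a=1, c=M4/2=-5169/626, d=(M5−M4)/(6·1)=1723/626, b=Δ4−h4·(2M4+M5)/6=784/313
t_q=9/2 → seg 2, τ=1/2; S=0+-3073/626·τ+-378/313·τ²+755/626·τ³=-13049/5008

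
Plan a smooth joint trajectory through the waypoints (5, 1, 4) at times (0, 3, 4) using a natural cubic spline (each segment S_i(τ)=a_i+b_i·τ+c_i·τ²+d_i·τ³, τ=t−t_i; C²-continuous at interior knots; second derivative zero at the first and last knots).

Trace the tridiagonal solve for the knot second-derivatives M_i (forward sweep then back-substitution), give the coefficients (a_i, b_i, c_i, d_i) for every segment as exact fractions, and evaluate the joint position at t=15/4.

Δ: Δ0=-4/3, Δ1=3
row 1: diag=8, rhs=26; c'=1/8, d'=13/4
back: M1=13/4
M: M0=0, M1=13/4, M2=0
seg 0: a=5, c=M0/2=0, d=(M1−M0)/(6·3)=13/72, b=Δ0−h0·(2M0+M1)/6=-71/24
seg 1: a=1, c=M1/2=13/8, d=(M2−M1)/(6·1)=-13/24, b=Δ1−h1·(2M1+M2)/6=23/12
t_q=15/4 → seg 1, τ=3/4; S=1+23/12·τ+13/8·τ²+-13/24·τ³=1599/512

  seg 0: a=5 b=-71/24 c=0 d=13/72
  seg 1: a=1 b=23/12 c=13/8 d=-13/24
S(15/4) = 1599/512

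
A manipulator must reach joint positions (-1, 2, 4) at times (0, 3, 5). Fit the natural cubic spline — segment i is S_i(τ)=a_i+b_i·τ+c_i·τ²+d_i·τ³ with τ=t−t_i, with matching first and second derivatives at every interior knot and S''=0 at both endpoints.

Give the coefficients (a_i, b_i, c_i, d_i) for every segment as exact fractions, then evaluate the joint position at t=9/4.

Δ: Δ0=1, Δ1=1
row 1: diag=10, rhs=0; c'=1/5, d'=0
back: M1=0
M: M0=0, M1=0, M2=0
seg 0: a=-1, c=M0/2=0, d=(M1−M0)/(6·3)=0, b=Δ0−h0·(2M0+M1)/6=1
seg 1: a=2, c=M1/2=0, d=(M2−M1)/(6·2)=0, b=Δ1−h1·(2M1+M2)/6=1
t_q=9/4 → seg 0, τ=9/4; S=-1+1·τ+0·τ²+0·τ³=5/4

  seg 0: a=-1 b=1 c=0 d=0
  seg 1: a=2 b=1 c=0 d=0
S(9/4) = 5/4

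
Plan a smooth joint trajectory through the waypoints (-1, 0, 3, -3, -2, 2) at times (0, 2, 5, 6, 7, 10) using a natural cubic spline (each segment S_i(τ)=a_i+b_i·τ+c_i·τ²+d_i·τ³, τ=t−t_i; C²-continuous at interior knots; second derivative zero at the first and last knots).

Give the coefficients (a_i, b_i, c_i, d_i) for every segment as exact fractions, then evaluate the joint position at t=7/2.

  seg 0: a=-1 b=-233/606 c=0 d=67/303
  seg 1: a=0 b=1375/606 c=134/101 d=-3181/5454
  seg 2: a=3 b=-1672/303 c=-2377/606 d=695/202
  seg 3: a=-3 b=-1843/606 c=1939/303 d=-1429/606
  seg 4: a=-2 b=271/101 c=-409/606 d=409/5454
S(7/2) = 7143/1616

Δ: Δ0=1/2, Δ1=1, Δ2=-6, Δ3=1, Δ4=4/3
row 1: diag=10, rhs=3; c'=3/10, d'=3/10
row 2: denom=8−3·3/10=71/10; d'=(-42−3·3/10)/(71/10)=-429/71
row 3: denom=4−1·10/71=274/71; d'=(42−1·-429/71)/(274/71)=3411/274
row 4: denom=8−1·71/274=2121/274; d'=(2−1·3411/274)/(2121/274)=-409/303
back: M4=-409/303
back: M3=3411/274−71/274·-409/303=3878/303
back: M2=-429/71−10/71·3878/303=-2377/303
back: M1=3/10−3/10·-2377/303=268/101
M: M0=0, M1=268/101, M2=-2377/303, M3=3878/303, M4=-409/303, M5=0
seg 0: a=-1, c=M0/2=0, d=(M1−M0)/(6·2)=67/303, b=Δ0−h0·(2M0+M1)/6=-233/606
seg 1: a=0, c=M1/2=134/101, d=(M2−M1)/(6·3)=-3181/5454, b=Δ1−h1·(2M1+M2)/6=1375/606
seg 2: a=3, c=M2/2=-2377/606, d=(M3−M2)/(6·1)=695/202, b=Δ2−h2·(2M2+M3)/6=-1672/303
seg 3: a=-3, c=M3/2=1939/303, d=(M4−M3)/(6·1)=-1429/606, b=Δ3−h3·(2M3+M4)/6=-1843/606
seg 4: a=-2, c=M4/2=-409/606, d=(M5−M4)/(6·3)=409/5454, b=Δ4−h4·(2M4+M5)/6=271/101
t_q=7/2 → seg 1, τ=3/2; S=0+1375/606·τ+134/101·τ²+-3181/5454·τ³=7143/1616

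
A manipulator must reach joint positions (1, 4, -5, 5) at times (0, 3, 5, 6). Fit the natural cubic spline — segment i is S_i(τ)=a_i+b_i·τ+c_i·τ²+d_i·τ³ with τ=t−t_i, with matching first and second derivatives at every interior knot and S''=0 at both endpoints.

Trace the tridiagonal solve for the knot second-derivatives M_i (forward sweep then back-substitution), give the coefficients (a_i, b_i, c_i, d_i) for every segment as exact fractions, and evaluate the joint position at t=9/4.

Δ: Δ0=1, Δ1=-9/2, Δ2=10
row 1: diag=10, rhs=-33; c'=1/5, d'=-33/10
row 2: denom=6−2·1/5=28/5; d'=(87−2·-33/10)/(28/5)=117/7
back: M2=117/7
back: M1=-33/10−1/5·117/7=-93/14
M: M0=0, M1=-93/14, M2=117/7, M3=0
seg 0: a=1, c=M0/2=0, d=(M1−M0)/(6·3)=-31/84, b=Δ0−h0·(2M0+M1)/6=121/28
seg 1: a=4, c=M1/2=-93/28, d=(M2−M1)/(6·2)=109/56, b=Δ1−h1·(2M1+M2)/6=-79/14
seg 2: a=-5, c=M2/2=117/14, d=(M3−M2)/(6·1)=-39/14, b=Δ2−h2·(2M2+M3)/6=31/7
t_q=9/4 → seg 0, τ=9/4; S=1+121/28·τ+0·τ²+-31/84·τ³=1669/256

  seg 0: a=1 b=121/28 c=0 d=-31/84
  seg 1: a=4 b=-79/14 c=-93/28 d=109/56
  seg 2: a=-5 b=31/7 c=117/14 d=-39/14
S(9/4) = 1669/256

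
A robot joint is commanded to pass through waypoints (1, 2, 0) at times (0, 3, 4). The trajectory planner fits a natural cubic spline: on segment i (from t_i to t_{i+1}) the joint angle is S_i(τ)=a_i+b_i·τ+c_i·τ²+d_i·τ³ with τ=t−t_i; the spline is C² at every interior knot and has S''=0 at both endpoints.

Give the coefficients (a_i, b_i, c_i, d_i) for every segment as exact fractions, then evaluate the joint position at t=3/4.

  seg 0: a=1 b=29/24 c=0 d=-7/72
  seg 1: a=2 b=-17/12 c=-7/8 d=7/24
S(3/4) = 955/512

Δ: Δ0=1/3, Δ1=-2
row 1: diag=8, rhs=-14; c'=1/8, d'=-7/4
back: M1=-7/4
M: M0=0, M1=-7/4, M2=0
seg 0: a=1, c=M0/2=0, d=(M1−M0)/(6·3)=-7/72, b=Δ0−h0·(2M0+M1)/6=29/24
seg 1: a=2, c=M1/2=-7/8, d=(M2−M1)/(6·1)=7/24, b=Δ1−h1·(2M1+M2)/6=-17/12
t_q=3/4 → seg 0, τ=3/4; S=1+29/24·τ+0·τ²+-7/72·τ³=955/512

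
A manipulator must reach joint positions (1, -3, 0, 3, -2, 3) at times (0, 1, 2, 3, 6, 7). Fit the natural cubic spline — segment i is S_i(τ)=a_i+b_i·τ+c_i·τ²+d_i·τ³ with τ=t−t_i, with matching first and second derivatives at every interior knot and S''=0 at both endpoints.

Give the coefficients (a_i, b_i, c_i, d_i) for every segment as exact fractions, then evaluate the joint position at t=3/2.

Δ: Δ0=-4, Δ1=3, Δ2=3, Δ3=-5/3, Δ4=5
row 1: diag=4, rhs=42; c'=1/4, d'=21/2
row 2: denom=4−1·1/4=15/4; d'=(0−1·21/2)/(15/4)=-14/5
row 3: denom=8−1·4/15=116/15; d'=(-28−1·-14/5)/(116/15)=-189/58
row 4: denom=8−3·45/116=793/116; d'=(40−3·-189/58)/(793/116)=5774/793
back: M4=5774/793
back: M3=-189/58−45/116·5774/793=-4824/793
back: M2=-14/5−4/15·-4824/793=-934/793
back: M1=21/2−1/4·-934/793=8560/793
M: M0=0, M1=8560/793, M2=-934/793, M3=-4824/793, M4=5774/793, M5=0
seg 0: a=1, c=M0/2=0, d=(M1−M0)/(6·1)=4280/2379, b=Δ0−h0·(2M0+M1)/6=-13796/2379
seg 1: a=-3, c=M1/2=4280/793, d=(M2−M1)/(6·1)=-4747/2379, b=Δ1−h1·(2M1+M2)/6=-956/2379
seg 2: a=0, c=M2/2=-467/793, d=(M3−M2)/(6·1)=-1945/2379, b=Δ2−h2·(2M2+M3)/6=10483/2379
seg 3: a=3, c=M3/2=-2412/793, d=(M4−M3)/(6·3)=5299/7137, b=Δ3−h3·(2M3+M4)/6=142/183
seg 4: a=-2, c=M4/2=2887/793, d=(M5−M4)/(6·1)=-2887/2379, b=Δ4−h4·(2M4+M5)/6=6121/2379
t_q=3/2 → seg 1, τ=1/2; S=-3+-956/2379·τ+4280/793·τ²+-4747/2379·τ³=-13329/6344

  seg 0: a=1 b=-13796/2379 c=0 d=4280/2379
  seg 1: a=-3 b=-956/2379 c=4280/793 d=-4747/2379
  seg 2: a=0 b=10483/2379 c=-467/793 d=-1945/2379
  seg 3: a=3 b=142/183 c=-2412/793 d=5299/7137
  seg 4: a=-2 b=6121/2379 c=2887/793 d=-2887/2379
S(3/2) = -13329/6344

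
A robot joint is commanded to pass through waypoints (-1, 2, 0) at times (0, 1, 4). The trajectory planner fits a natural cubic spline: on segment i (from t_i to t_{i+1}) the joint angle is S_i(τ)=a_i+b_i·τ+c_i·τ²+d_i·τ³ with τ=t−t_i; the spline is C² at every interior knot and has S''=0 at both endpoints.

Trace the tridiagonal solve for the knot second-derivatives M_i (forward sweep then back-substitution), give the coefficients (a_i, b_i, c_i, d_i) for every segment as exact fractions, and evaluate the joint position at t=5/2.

Δ: Δ0=3, Δ1=-2/3
row 1: diag=8, rhs=-22; c'=3/8, d'=-11/4
back: M1=-11/4
M: M0=0, M1=-11/4, M2=0
seg 0: a=-1, c=M0/2=0, d=(M1−M0)/(6·1)=-11/24, b=Δ0−h0·(2M0+M1)/6=83/24
seg 1: a=2, c=M1/2=-11/8, d=(M2−M1)/(6·3)=11/72, b=Δ1−h1·(2M1+M2)/6=25/12
t_q=5/2 → seg 1, τ=3/2; S=2+25/12·τ+-11/8·τ²+11/72·τ³=163/64

  seg 0: a=-1 b=83/24 c=0 d=-11/24
  seg 1: a=2 b=25/12 c=-11/8 d=11/72
S(5/2) = 163/64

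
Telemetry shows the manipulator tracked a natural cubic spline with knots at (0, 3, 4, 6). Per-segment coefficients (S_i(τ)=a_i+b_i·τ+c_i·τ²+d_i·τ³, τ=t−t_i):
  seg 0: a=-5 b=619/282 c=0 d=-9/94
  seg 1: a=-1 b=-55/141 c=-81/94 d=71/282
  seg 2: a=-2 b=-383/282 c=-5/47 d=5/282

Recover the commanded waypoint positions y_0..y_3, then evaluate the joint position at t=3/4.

y_0 = S_0(0) = a_0 = -5
y_1 = S_1(0) = a_1 = -1
y_2 = S_2(0) = a_2 = -2
y_3 = S_2(2) = -5
t_q=3/4 is in segment 0 (τ=3/4); S_0(τ)=-20419/6016

y_0=-5 y_1=-1 y_2=-2 y_3=-5
S(3/4) = -20419/6016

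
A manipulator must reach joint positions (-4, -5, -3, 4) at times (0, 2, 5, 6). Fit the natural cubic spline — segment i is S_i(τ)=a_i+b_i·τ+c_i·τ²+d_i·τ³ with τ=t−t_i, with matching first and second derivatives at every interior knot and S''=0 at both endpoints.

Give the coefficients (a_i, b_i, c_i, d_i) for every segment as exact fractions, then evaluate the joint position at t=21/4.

Δ: Δ0=-1/2, Δ1=2/3, Δ2=7
row 1: diag=10, rhs=7; c'=3/10, d'=7/10
row 2: denom=8−3·3/10=71/10; d'=(38−3·7/10)/(71/10)=359/71
back: M2=359/71
back: M1=7/10−3/10·359/71=-58/71
M: M0=0, M1=-58/71, M2=359/71, M3=0
seg 0: a=-4, c=M0/2=0, d=(M1−M0)/(6·2)=-29/426, b=Δ0−h0·(2M0+M1)/6=-97/426
seg 1: a=-5, c=M1/2=-29/71, d=(M2−M1)/(6·3)=139/426, b=Δ1−h1·(2M1+M2)/6=-445/426
seg 2: a=-3, c=M2/2=359/142, d=(M3−M2)/(6·1)=-359/426, b=Δ2−h2·(2M2+M3)/6=1132/213
t_q=21/4 → seg 2, τ=1/4; S=-3+1132/213·τ+359/142·τ²+-359/426·τ³=-13873/9088

  seg 0: a=-4 b=-97/426 c=0 d=-29/426
  seg 1: a=-5 b=-445/426 c=-29/71 d=139/426
  seg 2: a=-3 b=1132/213 c=359/142 d=-359/426
S(21/4) = -13873/9088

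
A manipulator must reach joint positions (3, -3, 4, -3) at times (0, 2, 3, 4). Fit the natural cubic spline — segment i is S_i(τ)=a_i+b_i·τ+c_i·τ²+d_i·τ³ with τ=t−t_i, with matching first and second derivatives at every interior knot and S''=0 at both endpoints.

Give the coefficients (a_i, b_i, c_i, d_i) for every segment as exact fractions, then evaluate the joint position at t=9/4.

  seg 0: a=3 b=-177/23 c=0 d=27/23
  seg 1: a=-3 b=147/23 c=162/23 d=-148/23
  seg 2: a=4 b=27/23 c=-282/23 d=94/23
S(9/4) = -17/16

Δ: Δ0=-3, Δ1=7, Δ2=-7
row 1: diag=6, rhs=60; c'=1/6, d'=10
row 2: denom=4−1·1/6=23/6; d'=(-84−1·10)/(23/6)=-564/23
back: M2=-564/23
back: M1=10−1/6·-564/23=324/23
M: M0=0, M1=324/23, M2=-564/23, M3=0
seg 0: a=3, c=M0/2=0, d=(M1−M0)/(6·2)=27/23, b=Δ0−h0·(2M0+M1)/6=-177/23
seg 1: a=-3, c=M1/2=162/23, d=(M2−M1)/(6·1)=-148/23, b=Δ1−h1·(2M1+M2)/6=147/23
seg 2: a=4, c=M2/2=-282/23, d=(M3−M2)/(6·1)=94/23, b=Δ2−h2·(2M2+M3)/6=27/23
t_q=9/4 → seg 1, τ=1/4; S=-3+147/23·τ+162/23·τ²+-148/23·τ³=-17/16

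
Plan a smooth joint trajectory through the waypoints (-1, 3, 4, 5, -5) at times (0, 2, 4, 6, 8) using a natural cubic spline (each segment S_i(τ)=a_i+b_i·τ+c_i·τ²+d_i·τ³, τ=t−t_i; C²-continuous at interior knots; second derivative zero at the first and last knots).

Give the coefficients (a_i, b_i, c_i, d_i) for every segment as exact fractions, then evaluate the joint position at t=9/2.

  seg 0: a=-1 b=5/2 c=0 d=-1/8
  seg 1: a=3 b=1 c=-3/4 d=1/4
  seg 2: a=4 b=1 c=3/4 d=-1/2
  seg 3: a=5 b=-2 c=-9/4 d=3/8
S(9/2) = 37/8

Δ: Δ0=2, Δ1=1/2, Δ2=1/2, Δ3=-5
row 1: diag=8, rhs=-9; c'=1/4, d'=-9/8
row 2: denom=8−2·1/4=15/2; d'=(0−2·-9/8)/(15/2)=3/10
row 3: denom=8−2·4/15=112/15; d'=(-33−2·3/10)/(112/15)=-9/2
back: M3=-9/2
back: M2=3/10−4/15·-9/2=3/2
back: M1=-9/8−1/4·3/2=-3/2
M: M0=0, M1=-3/2, M2=3/2, M3=-9/2, M4=0
seg 0: a=-1, c=M0/2=0, d=(M1−M0)/(6·2)=-1/8, b=Δ0−h0·(2M0+M1)/6=5/2
seg 1: a=3, c=M1/2=-3/4, d=(M2−M1)/(6·2)=1/4, b=Δ1−h1·(2M1+M2)/6=1
seg 2: a=4, c=M2/2=3/4, d=(M3−M2)/(6·2)=-1/2, b=Δ2−h2·(2M2+M3)/6=1
seg 3: a=5, c=M3/2=-9/4, d=(M4−M3)/(6·2)=3/8, b=Δ3−h3·(2M3+M4)/6=-2
t_q=9/2 → seg 2, τ=1/2; S=4+1·τ+3/4·τ²+-1/2·τ³=37/8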